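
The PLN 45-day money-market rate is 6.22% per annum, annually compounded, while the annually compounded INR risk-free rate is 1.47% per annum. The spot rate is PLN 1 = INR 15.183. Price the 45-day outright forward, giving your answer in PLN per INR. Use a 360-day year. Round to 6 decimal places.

T = 45/360 years.
INR accumulates by (1 + 0.0147)^(45/360) = 1.0018258.
Growth of 1 PLN over T: (1 + 0.0622)^(45/360) = 1.0075713.
CIP: F = S · (grow INR)/(grow PLN) = 15.183 × 1.0018258/1.0075713 = 15.09642 INR per PLN.
Invert for PLN per INR: 1 / 15.09642 = 0.066241.

0.066241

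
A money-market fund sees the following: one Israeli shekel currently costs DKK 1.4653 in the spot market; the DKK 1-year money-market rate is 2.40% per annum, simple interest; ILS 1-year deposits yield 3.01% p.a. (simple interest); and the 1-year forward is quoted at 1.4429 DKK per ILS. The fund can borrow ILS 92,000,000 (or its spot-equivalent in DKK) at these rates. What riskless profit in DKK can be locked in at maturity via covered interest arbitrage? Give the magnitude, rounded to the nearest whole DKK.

DKK 1,300,504

T = 1 year.
Invest the ILS and cover forward: 92,000,000 × 1.030100 × 1.4429 = DKK 136,742,478.68.
Convert at spot and invest in DKK: 92,000,000 × 1.4653 × 1.024000 = DKK 138,042,982.40.
The quoted forward undervalues ILS, so borrow ILS, convert to DKK at spot, deposit the DKK at 2.40%, and buy ILS forward at 1.4429 to cover the loan.
The gap between the two covered legs is DKK 1,300,504.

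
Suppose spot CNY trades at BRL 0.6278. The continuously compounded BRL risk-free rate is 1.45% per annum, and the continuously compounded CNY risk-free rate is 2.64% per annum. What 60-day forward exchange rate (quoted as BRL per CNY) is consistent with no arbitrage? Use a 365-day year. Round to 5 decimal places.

0.62657

T = 60/365 years.
BRL growth factor: e^(0.0145×60/365) = 1.0023864.
Growth of 1 CNY over T: e^(0.0264×60/365) = 1.0043492.
So F = 0.6278 × 1.0023864 / 1.0043492 = 0.6265731 (BRL/CNY).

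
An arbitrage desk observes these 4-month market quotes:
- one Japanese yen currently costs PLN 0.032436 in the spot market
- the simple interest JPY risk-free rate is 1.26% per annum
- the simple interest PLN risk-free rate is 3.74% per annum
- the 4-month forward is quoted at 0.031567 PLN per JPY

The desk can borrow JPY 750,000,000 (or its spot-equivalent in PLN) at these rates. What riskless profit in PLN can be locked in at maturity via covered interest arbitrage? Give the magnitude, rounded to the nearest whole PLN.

T = 4/12 years.
Route A — deposit JPY, sell forward: 750,000,000 × 1.004200 × 0.031567 = PLN 23,774,686.05.
Route B — convert at spot, deposit PLN: 750,000,000 × 0.032436 × 1.0124666667 = PLN 24,630,276.60.
The quoted forward undervalues JPY, so borrow JPY, convert to PLN at spot, deposit the PLN at 3.74%, and buy JPY forward at 0.031567 to cover the loan.
The gap between the two covered legs is PLN 855,591.

PLN 855,591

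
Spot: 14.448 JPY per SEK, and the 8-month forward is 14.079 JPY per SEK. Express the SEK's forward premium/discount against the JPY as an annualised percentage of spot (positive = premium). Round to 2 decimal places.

T = 8/12 years.
(F − S)/S = (14.079 − 14.448)/14.448 = -0.0255399.
×(1/T) gives -3.83% p.a.

-3.83%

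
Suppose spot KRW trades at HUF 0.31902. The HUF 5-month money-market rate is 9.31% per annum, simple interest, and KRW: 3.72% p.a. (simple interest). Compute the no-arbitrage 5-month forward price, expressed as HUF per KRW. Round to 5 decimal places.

T = 5/12 years.
Growth of 1 HUF over T: 1 + 0.0931×5/12 = 1.0387917.
KRW growth factor: 1 + 0.0372×5/12 = 1.015500.
Forward (HUF per KRW) = 0.31902 × 1.0387917 / 1.015500 = 0.3263371.

0.32634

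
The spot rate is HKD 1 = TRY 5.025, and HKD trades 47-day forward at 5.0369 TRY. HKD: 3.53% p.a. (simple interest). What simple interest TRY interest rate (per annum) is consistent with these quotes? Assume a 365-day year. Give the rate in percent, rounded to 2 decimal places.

5.38%

T = 47/365 years.
By CIP, F/S equals the TRY-to-HKD growth ratio: 5.0369/5.025 = 1.0023682.
HKD growth factor: 1 + 0.0353×47/365 = 1.0045455.
That pins the TRY growth at 1.0069245.
(1.0069245 − 1)/T = 0.053775, i.e. 5.38%.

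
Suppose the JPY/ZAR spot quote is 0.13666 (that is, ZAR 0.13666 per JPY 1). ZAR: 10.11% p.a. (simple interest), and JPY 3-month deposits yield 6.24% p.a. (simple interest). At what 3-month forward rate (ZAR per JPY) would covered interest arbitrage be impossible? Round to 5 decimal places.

0.13796

T = 3/12 years.
Growth of 1 ZAR over T: 1 + 0.1011×3/12 = 1.025275.
JPY accumulates by 1 + 0.0624×3/12 = 1.015600.
Forward (ZAR per JPY) = 0.13666 × 1.025275 / 1.015600 = 0.1379619.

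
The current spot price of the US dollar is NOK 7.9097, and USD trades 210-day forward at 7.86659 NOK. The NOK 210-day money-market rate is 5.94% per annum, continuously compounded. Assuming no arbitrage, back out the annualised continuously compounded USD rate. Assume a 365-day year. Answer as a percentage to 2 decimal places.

6.89%

T = 210/365 years.
CIP gives F = S · g_NOK/g_USD, so g_NOK/g_USD = 7.86659/7.9097 = 0.9945497.
NOK growth factor: e^(0.0594×210/365) = 1.034766.
So the USD growth factor = 1.0404367.
Take logs: ln 1.0404367 / (210/365) = 0.068899, so 6.89%.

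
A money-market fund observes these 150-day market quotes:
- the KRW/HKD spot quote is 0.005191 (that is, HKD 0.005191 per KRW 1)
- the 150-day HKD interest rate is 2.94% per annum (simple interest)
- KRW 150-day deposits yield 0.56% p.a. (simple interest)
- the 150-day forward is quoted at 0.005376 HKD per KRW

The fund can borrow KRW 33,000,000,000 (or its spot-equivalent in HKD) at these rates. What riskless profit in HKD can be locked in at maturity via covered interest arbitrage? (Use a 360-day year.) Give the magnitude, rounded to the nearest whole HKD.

T = 150/360 years.
Invest the KRW and cover forward: 33,000,000,000 × 1.00233333333 × 0.005376 = HKD 177,821,952.00.
Convert at spot and invest in HKD: 33,000,000,000 × 0.005191 × 1.012250 = HKD 173,401,461.75.
The quoted forward overvalues KRW, so borrow HKD, buy KRW at spot, deposit the KRW at 0.56%, and sell the proceeds forward at 0.005376.
Arbitrage profit = |177,821,952.00 − 173,401,461.75| = HKD 4,420,490.

HKD 4,420,490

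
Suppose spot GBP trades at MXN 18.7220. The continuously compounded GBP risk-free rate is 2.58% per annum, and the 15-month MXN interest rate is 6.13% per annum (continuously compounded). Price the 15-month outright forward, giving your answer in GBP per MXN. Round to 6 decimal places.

0.051095

T = 15/12 years.
MXN growth factor: e^(0.0613×15/12) = 1.0796371.
GBP growth factor: e^(0.0258×15/12) = 1.0327757.
CIP: F = S · (grow MXN)/(grow GBP) = 18.722 × 1.0796371/1.0327757 = 19.57150 MXN per GBP.
Quoted the other way: 1/19.57150 = 0.051095 GBP per MXN.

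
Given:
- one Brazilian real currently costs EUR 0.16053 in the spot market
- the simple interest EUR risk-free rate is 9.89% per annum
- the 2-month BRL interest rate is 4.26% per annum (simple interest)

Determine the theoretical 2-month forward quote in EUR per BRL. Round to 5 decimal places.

0.16203

T = 2/12 years.
EUR accumulates by 1 + 0.0989×2/12 = 1.0164833.
Growth of 1 BRL over T: 1 + 0.0426×2/12 = 1.007100.
So F = 0.16053 × 1.0164833 / 1.007100 = 0.1620257 (EUR/BRL).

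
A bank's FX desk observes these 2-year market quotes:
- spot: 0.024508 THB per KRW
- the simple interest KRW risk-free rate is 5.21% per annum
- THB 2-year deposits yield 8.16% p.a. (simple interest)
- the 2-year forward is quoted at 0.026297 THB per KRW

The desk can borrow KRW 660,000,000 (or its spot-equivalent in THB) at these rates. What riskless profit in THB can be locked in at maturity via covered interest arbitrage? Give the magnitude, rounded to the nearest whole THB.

T = 2 years.
Route A — deposit KRW, sell forward: 660,000,000 × 1.104200 × 0.026297 = THB 19,164,517.28.
Route B — convert at spot, deposit THB: 660,000,000 × 0.024508 × 1.163200 = THB 18,815,085.70.
The quoted forward overvalues KRW, so borrow THB, buy KRW at spot, deposit the KRW at 5.21%, and sell the proceeds forward at 0.026297.
Profit = 19,164,517.28 − 18,815,085.70 = THB 349,432.

THB 349,432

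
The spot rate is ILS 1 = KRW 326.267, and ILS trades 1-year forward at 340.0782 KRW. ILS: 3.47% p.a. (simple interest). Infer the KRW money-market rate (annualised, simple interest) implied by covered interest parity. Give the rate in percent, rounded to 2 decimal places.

T = 1 year.
CIP gives F = S · g_KRW/g_ILS, so g_KRW/g_ILS = 340.0782/326.267 = 1.0423310.
ILS growth factor: 1 + 0.0347×1 = 1.034700.
Hence g_KRW = 1.0784999.
r = (1.0784999 − 1)/1 = 0.078500 → 7.85%.

7.85%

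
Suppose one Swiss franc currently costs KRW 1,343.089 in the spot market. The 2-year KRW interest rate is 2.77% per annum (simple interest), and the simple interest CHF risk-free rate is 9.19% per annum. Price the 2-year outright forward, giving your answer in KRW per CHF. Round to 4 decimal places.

1197.4118

T = 2 years.
Growth of 1 KRW over T: 1 + 0.0277×2 = 1.055400.
Growth of 1 CHF over T: 1 + 0.0919×2 = 1.183800.
Forward (KRW per CHF) = 1343.089 × 1.055400 / 1.183800 = 1197.411835.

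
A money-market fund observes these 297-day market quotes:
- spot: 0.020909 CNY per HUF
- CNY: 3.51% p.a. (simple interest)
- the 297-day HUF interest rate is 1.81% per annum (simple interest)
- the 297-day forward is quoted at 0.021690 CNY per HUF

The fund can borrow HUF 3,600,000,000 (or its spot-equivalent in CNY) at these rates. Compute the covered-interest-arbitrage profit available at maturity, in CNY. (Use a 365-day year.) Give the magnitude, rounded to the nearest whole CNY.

CNY 1,811,775

T = 297/365 years.
Invest the HUF and cover forward: 3,600,000,000 × 1.0147279452 × 0.021690 = CNY 79,234,016.87.
Convert at spot and invest in CNY: 3,600,000,000 × 0.020909 × 1.0285608219 = CNY 77,422,241.61.
The quoted forward overvalues HUF, so borrow CNY, buy HUF at spot, deposit the HUF at 1.81%, and sell the proceeds forward at 0.021690.
The gap between the two covered legs is CNY 1,811,775.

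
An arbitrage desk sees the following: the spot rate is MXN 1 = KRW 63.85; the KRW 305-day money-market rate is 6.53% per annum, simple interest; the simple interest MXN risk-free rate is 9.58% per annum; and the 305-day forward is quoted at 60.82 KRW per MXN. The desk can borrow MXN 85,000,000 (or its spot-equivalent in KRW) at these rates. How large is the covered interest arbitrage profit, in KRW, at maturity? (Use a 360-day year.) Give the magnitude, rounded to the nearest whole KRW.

KRW 138,212,112

T = 305/360 years.
Keep in MXN, deliver into the forward: 85,000,000·1.081163888889·60.82 = KRW 5,589,292,956.39.
Swap to KRW now, deposit: 85,000,000·63.85·1.055323611111 = KRW 5,727,505,068.40.
The quoted forward undervalues MXN, so borrow MXN, convert to KRW at spot, deposit the KRW at 6.53%, and buy MXN forward at 60.82 to cover the loan.
The gap between the two covered legs is KRW 138,212,112.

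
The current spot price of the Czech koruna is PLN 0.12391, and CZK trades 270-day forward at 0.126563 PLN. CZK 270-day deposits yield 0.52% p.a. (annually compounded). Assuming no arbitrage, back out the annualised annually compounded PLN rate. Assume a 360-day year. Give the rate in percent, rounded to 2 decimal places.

3.40%

T = 270/360 years.
CIP gives F = S · g_PLN/g_CZK, so g_PLN/g_CZK = 0.126563/0.12391 = 1.0214107.
The CZK side grows by (1 + 0.0052)^(270/360) = 1.0038975.
So the PLN growth factor = 1.0253916.
r = 1.0253916^(360/270) − 1 = 0.033998 → 3.40%.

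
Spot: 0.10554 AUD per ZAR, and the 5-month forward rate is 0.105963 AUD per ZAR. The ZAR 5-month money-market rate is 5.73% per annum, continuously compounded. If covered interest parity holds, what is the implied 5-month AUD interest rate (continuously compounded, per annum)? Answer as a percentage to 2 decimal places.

6.69%

T = 5/12 years.
By CIP, F/S equals the AUD-to-ZAR growth ratio: 0.105963/0.10554 = 1.0040080.
The ZAR side grows by e^(0.0573×5/12) = 1.0241623.
Hence g_AUD = 1.0282671.
r = ln(1.0282671)/(5/12) = 0.066900 → 6.69%.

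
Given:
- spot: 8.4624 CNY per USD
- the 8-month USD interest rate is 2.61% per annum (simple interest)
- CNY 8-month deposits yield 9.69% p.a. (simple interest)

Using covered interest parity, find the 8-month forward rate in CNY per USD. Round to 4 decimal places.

T = 8/12 years.
Growth of 1 CNY over T: 1 + 0.0969×8/12 = 1.064600.
USD growth factor: 1 + 0.0261×8/12 = 1.017400.
So F = 8.4624 × 1.064600 / 1.017400 = 8.854994 (CNY/USD).

8.8550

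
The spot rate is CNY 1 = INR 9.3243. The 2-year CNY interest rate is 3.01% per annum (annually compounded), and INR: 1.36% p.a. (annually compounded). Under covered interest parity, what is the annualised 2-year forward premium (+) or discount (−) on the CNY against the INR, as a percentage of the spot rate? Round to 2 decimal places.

T = 2 years.
No-arbitrage forward: 9.3243 × 1.027385 / 1.061106 = 9.0279821 INR/CNY.
(F − S)/S ÷ T = (9.0279821 − 9.3243)/9.3243/2 = -0.015890 → -1.59%.

-1.59%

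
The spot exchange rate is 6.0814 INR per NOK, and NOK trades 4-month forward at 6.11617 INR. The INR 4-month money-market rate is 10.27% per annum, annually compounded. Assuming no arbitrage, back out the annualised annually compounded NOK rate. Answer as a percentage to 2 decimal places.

8.40%

T = 4/12 years.
By CIP, F/S equals the INR-to-NOK growth ratio: 6.11617/6.0814 = 1.0057174.
The INR side grows by (1 + 0.1027)^(4/12) = 1.033124.
Hence g_NOK = 1.0272508.
r = 1.0272508^(12/4) − 1 = 0.084000 → 8.40%.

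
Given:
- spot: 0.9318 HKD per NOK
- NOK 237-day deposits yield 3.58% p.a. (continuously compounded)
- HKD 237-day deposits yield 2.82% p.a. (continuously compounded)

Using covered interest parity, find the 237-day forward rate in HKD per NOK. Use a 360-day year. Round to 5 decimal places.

0.92715

T = 237/360 years.
Growth of 1 HKD over T: e^(0.0282×237/360) = 1.0187384.
NOK growth factor: e^(0.0358×237/360) = 1.0238483.
So F = 0.9318 × 1.0187384 / 1.0238483 = 0.9271495 (HKD/NOK).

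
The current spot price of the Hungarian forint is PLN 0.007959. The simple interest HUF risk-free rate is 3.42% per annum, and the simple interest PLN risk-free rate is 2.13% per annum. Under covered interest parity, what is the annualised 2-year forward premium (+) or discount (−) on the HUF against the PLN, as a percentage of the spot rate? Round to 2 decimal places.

-1.21%

T = 2 years.
No-arbitrage forward: 0.007959 × 1.042600 / 1.068400 = 0.007766804 PLN/HUF.
(F − S)/S ÷ T = (0.007766804 − 0.007959)/0.007959/2 = -0.012074 → -1.21%.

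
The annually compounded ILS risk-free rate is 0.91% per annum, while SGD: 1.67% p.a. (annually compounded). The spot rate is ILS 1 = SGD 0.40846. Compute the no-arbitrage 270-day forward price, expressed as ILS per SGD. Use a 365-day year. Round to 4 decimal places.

T = 270/365 years.
SGD accumulates by (1 + 0.0167)^(270/365) = 1.0123268.
Growth of 1 ILS over T: (1 + 0.0091)^(270/365) = 1.0067236.
CIP: F = S · (grow SGD)/(grow ILS) = 0.40846 × 1.0123268/1.0067236 = 0.4107334 SGD per ILS.
Quoted the other way: 1/0.4107334 = 2.4347 ILS per SGD.

2.4347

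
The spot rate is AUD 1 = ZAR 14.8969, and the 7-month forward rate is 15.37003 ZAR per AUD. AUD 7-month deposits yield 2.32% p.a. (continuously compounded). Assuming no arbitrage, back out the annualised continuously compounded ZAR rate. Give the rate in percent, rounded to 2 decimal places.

7.68%

T = 7/12 years.
F/S = 15.37003/14.8969 = 1.0317603 = (growth of ZAR) / (growth of AUD).
The AUD side grows by e^(0.0232×7/12) = 1.0136253.
So the ZAR growth factor = 1.0458183.
r = ln(1.0458183)/(7/12) = 0.076799 → 7.68%.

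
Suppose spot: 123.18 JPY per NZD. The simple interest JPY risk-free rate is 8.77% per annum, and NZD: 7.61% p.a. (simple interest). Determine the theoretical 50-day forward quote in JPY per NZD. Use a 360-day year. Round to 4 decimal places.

123.3764

T = 50/360 years.
JPY growth factor: 1 + 0.0877×50/360 = 1.012180556.
NZD accumulates by 1 + 0.0761×50/360 = 1.010569444.
So F = 123.18 × 1.012180556 / 1.010569444 = 123.376381 (JPY/NZD).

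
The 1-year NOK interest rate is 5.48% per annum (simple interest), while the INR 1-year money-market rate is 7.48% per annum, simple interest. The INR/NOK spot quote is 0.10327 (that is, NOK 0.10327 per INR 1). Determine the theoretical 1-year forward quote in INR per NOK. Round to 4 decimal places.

T = 1 year.
NOK accumulates by 1 + 0.0548×1 = 1.054800.
INR accumulates by 1 + 0.0748×1 = 1.074800.
CIP: F = S · (grow NOK)/(grow INR) = 0.10327 × 1.054800/1.074800 = 0.1013483 NOK per INR.
Quoted the other way: 1/0.1013483 = 9.8670 INR per NOK.

9.8670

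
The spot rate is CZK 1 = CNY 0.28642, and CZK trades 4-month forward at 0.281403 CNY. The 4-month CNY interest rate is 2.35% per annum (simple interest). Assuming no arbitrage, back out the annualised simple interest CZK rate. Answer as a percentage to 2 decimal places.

7.74%

T = 4/12 years.
CIP gives F = S · g_CNY/g_CZK, so g_CNY/g_CZK = 0.281403/0.28642 = 0.9824838.
The CNY side grows by 1 + 0.0235×4/12 = 1.0078333.
So the CZK growth factor = 1.0258014.
r = (1.0258014 − 1)/(4/12) = 0.077404 → 7.74%.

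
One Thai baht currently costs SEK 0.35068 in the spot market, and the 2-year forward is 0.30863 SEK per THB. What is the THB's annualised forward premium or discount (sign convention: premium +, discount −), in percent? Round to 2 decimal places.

T = 2 years.
(F − S)/S = (0.30863 − 0.35068)/0.35068 = -0.1199099.
×(1/T) gives -6.00% p.a.

-6.00%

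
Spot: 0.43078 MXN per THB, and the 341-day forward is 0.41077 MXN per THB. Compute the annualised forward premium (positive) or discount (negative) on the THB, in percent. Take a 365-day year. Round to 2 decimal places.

-4.97%

T = 341/365 years.
THB trades forward at -4.64506% vs spot over the period.
×(1/T) gives -4.97% p.a.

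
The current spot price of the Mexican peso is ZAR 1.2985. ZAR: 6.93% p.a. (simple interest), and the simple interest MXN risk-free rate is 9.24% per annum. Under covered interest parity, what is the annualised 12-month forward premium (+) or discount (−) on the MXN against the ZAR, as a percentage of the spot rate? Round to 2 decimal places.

T = 1 year.
No-arbitrage forward: 1.2985 × 1.069300 / 1.092400 = 1.2710418 ZAR/MXN.
Annualised premium = (F − S)/S × (1/T) = (1.2710418 − 1.2985)/1.2985 ÷ 1 = -2.11%.

-2.11%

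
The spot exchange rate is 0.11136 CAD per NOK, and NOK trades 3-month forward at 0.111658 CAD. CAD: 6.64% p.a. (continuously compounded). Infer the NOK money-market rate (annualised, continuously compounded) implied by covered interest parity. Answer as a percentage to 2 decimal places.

T = 3/12 years.
CIP gives F = S · g_CAD/g_NOK, so g_CAD/g_NOK = 0.111658/0.11136 = 1.0026760.
The CAD side grows by e^(0.0664×3/12) = 1.0167385.
So the NOK growth factor = 1.014025.
r = ln(1.014025)/(3/12) = 0.055710 → 5.57%.

5.57%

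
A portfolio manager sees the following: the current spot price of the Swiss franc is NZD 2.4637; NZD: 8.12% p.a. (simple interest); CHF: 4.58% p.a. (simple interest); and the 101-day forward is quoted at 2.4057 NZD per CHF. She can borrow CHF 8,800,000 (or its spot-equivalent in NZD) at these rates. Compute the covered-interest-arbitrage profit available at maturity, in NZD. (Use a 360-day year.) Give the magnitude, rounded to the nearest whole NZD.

NZD 732,282

T = 101/360 years.
Keep in CHF, deliver into the forward: 8,800,000·1.0128494444·2.4057 = NZD 21,442,184.79.
Swap to NZD now, deposit: 8,800,000·2.4637·1.0227811111 = NZD 22,174,467.25.
The quoted forward undervalues CHF, so borrow CHF, convert to NZD at spot, deposit the NZD at 8.12%, and buy CHF forward at 2.4057 to cover the loan.
Arbitrage profit = |21,442,184.79 − 22,174,467.25| = NZD 732,282.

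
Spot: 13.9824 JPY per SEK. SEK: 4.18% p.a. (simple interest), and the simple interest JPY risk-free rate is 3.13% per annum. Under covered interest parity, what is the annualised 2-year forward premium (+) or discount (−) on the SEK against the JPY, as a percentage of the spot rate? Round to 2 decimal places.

-0.97%

T = 2 years.
CIP forward (JPY per SEK) = 13.9824 × 1.062600/1.083600 = 13.7114233.
Annualised premium = (F − S)/S × (1/T) = (13.7114233 − 13.9824)/13.9824 ÷ 2 = -0.97%.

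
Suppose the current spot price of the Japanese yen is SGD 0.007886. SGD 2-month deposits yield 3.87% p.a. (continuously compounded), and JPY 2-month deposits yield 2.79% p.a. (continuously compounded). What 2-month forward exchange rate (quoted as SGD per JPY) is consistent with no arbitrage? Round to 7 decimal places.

0.0079002

T = 2/12 years.
SGD accumulates by e^(0.0387×2/12) = 1.0064708.
Growth of 1 JPY over T: e^(0.0279×2/12) = 1.0046608.
CIP: F = S · (grow SGD)/(grow JPY) = 0.007886 × 1.0064708/1.0046608 = 0.007900207 SGD per JPY.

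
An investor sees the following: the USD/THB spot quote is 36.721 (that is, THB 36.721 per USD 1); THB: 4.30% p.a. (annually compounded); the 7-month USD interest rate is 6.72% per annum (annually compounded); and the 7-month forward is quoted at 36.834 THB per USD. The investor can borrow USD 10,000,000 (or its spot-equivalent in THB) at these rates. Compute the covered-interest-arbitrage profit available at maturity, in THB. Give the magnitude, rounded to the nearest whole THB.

THB 6,242,979

T = 7/12 years.
Keep in USD, deliver into the forward: 10,000,000·1.03866793914·36.834 = THB 382,582,948.70.
Swap to THB now, deposit: 10,000,000·36.721·1.02486307607 = THB 376,339,970.16.
The quoted forward overvalues USD, so borrow THB, buy USD at spot, deposit the USD at 6.72%, and sell the proceeds forward at 36.834.
Arbitrage profit = |382,582,948.70 − 376,339,970.16| = THB 6,242,979.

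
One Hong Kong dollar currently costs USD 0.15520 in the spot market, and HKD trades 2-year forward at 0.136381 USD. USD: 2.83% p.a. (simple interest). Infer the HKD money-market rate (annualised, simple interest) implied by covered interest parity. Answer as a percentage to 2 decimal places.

10.12%

T = 2 years.
CIP gives F = S · g_USD/g_HKD, so g_USD/g_HKD = 0.136381/0.1552 = 0.8787436.
The USD side grows by 1 + 0.0283×2 = 1.056600.
So the HKD growth factor = 1.2023985.
(1.2023985 − 1)/T = 0.101199, i.e. 10.12%.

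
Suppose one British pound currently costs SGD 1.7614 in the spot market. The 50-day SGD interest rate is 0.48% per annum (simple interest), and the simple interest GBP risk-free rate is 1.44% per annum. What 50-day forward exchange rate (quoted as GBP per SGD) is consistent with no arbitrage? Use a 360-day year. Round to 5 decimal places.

T = 50/360 years.
SGD growth factor: 1 + 0.0048×50/360 = 1.0006667.
GBP growth factor: 1 + 0.0144×50/360 = 1.002000.
Forward (SGD per GBP) = 1.7614 × 1.0006667 / 1.002000 = 1.759056.
Invert for GBP per SGD: 1 / 1.759056 = 0.56849.

0.56849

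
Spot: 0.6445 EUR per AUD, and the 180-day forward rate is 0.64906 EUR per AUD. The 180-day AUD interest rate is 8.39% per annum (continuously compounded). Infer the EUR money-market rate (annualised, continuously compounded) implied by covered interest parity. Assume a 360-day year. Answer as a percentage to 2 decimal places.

T = 180/360 years.
CIP gives F = S · g_EUR/g_AUD, so g_EUR/g_AUD = 0.64906/0.6445 = 1.0070753.
The AUD side grows by e^(0.0839×180/360) = 1.0428423.
That pins the EUR growth at 1.0502207.
Take logs: ln 1.0502207 / (180/360) = 0.098001, so 9.80%.

9.80%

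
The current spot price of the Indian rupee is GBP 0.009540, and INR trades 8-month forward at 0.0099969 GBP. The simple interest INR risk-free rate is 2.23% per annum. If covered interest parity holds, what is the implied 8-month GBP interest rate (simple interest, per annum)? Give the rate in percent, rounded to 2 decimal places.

T = 8/12 years.
CIP gives F = S · g_GBP/g_INR, so g_GBP/g_INR = 0.0099969/0.00954 = 1.0478931.
The INR side grows by 1 + 0.0223×8/12 = 1.0148667.
That pins the GBP growth at 1.0634718.
(1.0634718 − 1)/T = 0.095208, i.e. 9.52%.

9.52%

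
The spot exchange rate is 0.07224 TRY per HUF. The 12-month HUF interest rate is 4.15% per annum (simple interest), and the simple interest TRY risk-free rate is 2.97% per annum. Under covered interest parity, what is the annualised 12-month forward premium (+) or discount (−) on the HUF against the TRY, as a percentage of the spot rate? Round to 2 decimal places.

T = 1 year.
F = S · g_TRY/g_HUF = 0.07224 × 1.029700/1.041500 = 0.07142153.
(F − S)/S ÷ T = (0.07142153 − 0.07224)/0.07224/1 = -0.011330 → -1.13%.

-1.13%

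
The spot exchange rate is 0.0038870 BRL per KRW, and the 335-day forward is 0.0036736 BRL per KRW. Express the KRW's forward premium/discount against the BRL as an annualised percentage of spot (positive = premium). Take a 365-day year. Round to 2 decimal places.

T = 335/365 years.
(F − S)/S = (0.0036736 − 0.003887)/0.003887 = -0.0549010.
Per annum: -0.0549010 / (335/365) = -0.059818 = -5.98%.

-5.98%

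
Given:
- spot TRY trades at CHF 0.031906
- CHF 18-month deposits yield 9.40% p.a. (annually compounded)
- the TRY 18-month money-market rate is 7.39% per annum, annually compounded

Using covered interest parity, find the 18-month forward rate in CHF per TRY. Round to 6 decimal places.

T = 18/12 years.
Growth of 1 CHF over T: (1 + 0.0940)^(18/12) = 1.1442633.
Growth of 1 TRY over T: (1 + 0.0739)^(18/12) = 1.1128734.
CIP: F = S · (grow CHF)/(grow TRY) = 0.031906 × 1.1442633/1.1128734 = 0.03280595 CHF per TRY.

0.032806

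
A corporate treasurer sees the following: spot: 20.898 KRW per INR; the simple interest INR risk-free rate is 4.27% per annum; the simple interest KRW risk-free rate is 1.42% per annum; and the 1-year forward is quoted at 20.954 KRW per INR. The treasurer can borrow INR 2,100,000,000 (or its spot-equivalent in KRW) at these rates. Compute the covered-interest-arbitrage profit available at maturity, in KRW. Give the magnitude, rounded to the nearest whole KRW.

T = 1 year.
Route A — deposit INR, sell forward: 2,100,000,000 × 1.042700 × 20.954 = KRW 45,882,345,180.00.
Route B — convert at spot, deposit KRW: 2,100,000,000 × 20.898 × 1.014200 = KRW 44,508,978,360.00.
The quoted forward overvalues INR, so borrow KRW, buy INR at spot, deposit the INR at 4.27%, and sell the proceeds forward at 20.954.
Arbitrage profit = |45,882,345,180.00 − 44,508,978,360.00| = KRW 1,373,366,820.

KRW 1,373,366,820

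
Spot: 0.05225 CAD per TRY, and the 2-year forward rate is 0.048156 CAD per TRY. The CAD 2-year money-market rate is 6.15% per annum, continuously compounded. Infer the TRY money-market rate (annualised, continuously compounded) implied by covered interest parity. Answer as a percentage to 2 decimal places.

10.23%

T = 2 years.
CIP gives F = S · g_CAD/g_TRY, so g_CAD/g_TRY = 0.048156/0.05225 = 0.9216459.
The CAD side grows by e^(0.0615×2) = 1.1308844.
That pins the TRY growth at 1.227027.
r = ln(1.227027)/2 = 0.102297 → 10.23%.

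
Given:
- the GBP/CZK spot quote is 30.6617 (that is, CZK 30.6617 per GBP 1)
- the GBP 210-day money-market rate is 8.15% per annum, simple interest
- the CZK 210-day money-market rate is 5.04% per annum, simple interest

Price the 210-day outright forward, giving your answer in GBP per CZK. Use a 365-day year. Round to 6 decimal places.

T = 210/365 years.
Growth of 1 CZK over T: 1 + 0.0504×210/365 = 1.0289973.
Growth of 1 GBP over T: 1 + 0.0815×210/365 = 1.0468904.
So F = 30.6617 × 1.0289973 / 1.0468904 = 30.13764 (CZK/GBP).
Invert for GBP per CZK: 1 / 30.13764 = 0.033181.

0.033181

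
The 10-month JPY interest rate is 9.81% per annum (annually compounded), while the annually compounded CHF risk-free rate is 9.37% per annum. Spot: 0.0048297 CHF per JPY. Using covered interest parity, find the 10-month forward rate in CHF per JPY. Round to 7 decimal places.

T = 10/12 years.
CHF growth factor: (1 + 0.0937)^(10/12) = 1.0774948.
Growth of 1 JPY over T: (1 + 0.0981)^(10/12) = 1.0811059.
CIP: F = S · (grow CHF)/(grow JPY) = 0.0048297 × 1.0774948/1.0811059 = 0.004813568 CHF per JPY.

0.0048136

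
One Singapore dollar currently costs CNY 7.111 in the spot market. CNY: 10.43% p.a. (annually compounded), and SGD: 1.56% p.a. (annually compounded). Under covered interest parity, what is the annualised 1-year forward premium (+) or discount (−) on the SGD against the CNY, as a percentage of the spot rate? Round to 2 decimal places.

+8.73%

T = 1 year.
No-arbitrage forward: 7.111 × 1.104300 / 1.015600 = 7.732057 CNY/SGD.
Annualised premium = (F − S)/S × (1/T) = (7.732057 − 7.111)/7.111 ÷ 1 = 8.73%.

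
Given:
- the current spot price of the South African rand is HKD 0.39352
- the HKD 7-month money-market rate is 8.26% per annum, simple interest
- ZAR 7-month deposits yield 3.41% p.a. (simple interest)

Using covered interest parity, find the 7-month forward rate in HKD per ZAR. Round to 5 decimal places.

0.40444

T = 7/12 years.
HKD growth factor: 1 + 0.0826×7/12 = 1.0481833.
ZAR accumulates by 1 + 0.0341×7/12 = 1.0198917.
Forward (HKD per ZAR) = 0.39352 × 1.0481833 / 1.0198917 = 0.4044362.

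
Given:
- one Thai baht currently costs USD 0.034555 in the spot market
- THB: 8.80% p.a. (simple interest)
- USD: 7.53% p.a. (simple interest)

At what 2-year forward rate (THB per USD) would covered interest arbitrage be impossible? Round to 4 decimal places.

T = 2 years.
USD accumulates by 1 + 0.0753×2 = 1.150600.
Growth of 1 THB over T: 1 + 0.0880×2 = 1.176000.
So F = 0.034555 × 1.150600 / 1.176000 = 0.033808659 (USD/THB).
Invert for THB per USD: 1 / 0.033808659 = 29.5782.

29.5782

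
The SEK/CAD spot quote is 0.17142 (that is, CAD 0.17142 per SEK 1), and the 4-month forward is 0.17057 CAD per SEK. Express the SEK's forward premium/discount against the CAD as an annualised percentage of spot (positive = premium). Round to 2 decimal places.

T = 4/12 years.
(F − S)/S = (0.17057 − 0.17142)/0.17142 = -0.0049586.
Annualise by dividing by T: -0.0049586 / (4/12) = -0.014876 → -1.49%.

-1.49%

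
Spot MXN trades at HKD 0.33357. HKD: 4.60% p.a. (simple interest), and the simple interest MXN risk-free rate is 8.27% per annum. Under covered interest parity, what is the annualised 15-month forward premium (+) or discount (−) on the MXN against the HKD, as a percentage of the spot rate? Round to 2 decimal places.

T = 15/12 years.
CIP forward (HKD per MXN) = 0.33357 × 1.057500/1.103375 = 0.31970117.
(F − S)/S ÷ T = (0.31970117 − 0.33357)/0.33357/(15/12) = -0.033262 → -3.33%.

-3.33%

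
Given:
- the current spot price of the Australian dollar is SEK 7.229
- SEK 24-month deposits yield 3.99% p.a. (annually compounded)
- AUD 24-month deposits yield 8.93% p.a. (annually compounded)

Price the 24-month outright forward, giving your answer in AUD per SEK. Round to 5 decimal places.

T = 2 years.
Growth of 1 SEK over T: (1 + 0.0399)^2 = 1.081392.
Growth of 1 AUD over T: (1 + 0.0893)^2 = 1.1865745.
CIP: F = S · (grow SEK)/(grow AUD) = 7.229 × 1.081392/1.1865745 = 6.588194 SEK per AUD.
Invert for AUD per SEK: 1 / 6.588194 = 0.15179.

0.15179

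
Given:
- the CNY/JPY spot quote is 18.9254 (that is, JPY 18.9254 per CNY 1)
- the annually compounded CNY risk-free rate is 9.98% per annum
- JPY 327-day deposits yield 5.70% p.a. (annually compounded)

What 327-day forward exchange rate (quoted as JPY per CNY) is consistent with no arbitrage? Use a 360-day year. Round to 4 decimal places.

18.2552

T = 327/360 years.
JPY accumulates by (1 + 0.0570)^(327/360) = 1.05164246.
CNY growth factor: (1 + 0.0998)^(327/360) = 1.09025133.
So F = 18.9254 × 1.05164246 / 1.09025133 = 18.255198 (JPY/CNY).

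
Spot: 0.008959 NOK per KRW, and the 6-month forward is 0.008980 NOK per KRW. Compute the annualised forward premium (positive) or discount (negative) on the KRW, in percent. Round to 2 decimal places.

+0.47%

T = 6/12 years.
(F − S)/S = (0.008980 − 0.008959)/0.008959 = 0.0023440.
×(1/T) gives 0.47% p.a.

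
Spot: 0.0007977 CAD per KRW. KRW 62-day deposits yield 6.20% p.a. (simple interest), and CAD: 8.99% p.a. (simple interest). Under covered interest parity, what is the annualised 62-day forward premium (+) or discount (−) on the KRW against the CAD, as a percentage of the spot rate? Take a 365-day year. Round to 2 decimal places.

T = 62/365 years.
No-arbitrage forward: 0.0007977 × 1.0152707 / 1.0105315 = 0.0008014411 CAD/KRW.
Annualised premium = (F − S)/S × (1/T) = (0.0008014411 − 0.0007977)/0.0007977 ÷ (62/365) = 2.76%.

+2.76%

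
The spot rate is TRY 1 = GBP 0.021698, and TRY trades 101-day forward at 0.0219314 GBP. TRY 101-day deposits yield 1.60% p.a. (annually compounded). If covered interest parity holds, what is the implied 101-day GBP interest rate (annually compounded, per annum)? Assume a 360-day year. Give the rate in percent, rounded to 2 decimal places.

T = 101/360 years.
CIP gives F = S · g_GBP/g_TRY, so g_GBP/g_TRY = 0.0219314/0.021698 = 1.0107568.
The TRY side grows by (1 + 0.0160)^(101/360) = 1.0044633.
That pins the GBP growth at 1.0152681.
r = 1.0152681^(360/101) − 1 = 0.055495 → 5.55%.

5.55%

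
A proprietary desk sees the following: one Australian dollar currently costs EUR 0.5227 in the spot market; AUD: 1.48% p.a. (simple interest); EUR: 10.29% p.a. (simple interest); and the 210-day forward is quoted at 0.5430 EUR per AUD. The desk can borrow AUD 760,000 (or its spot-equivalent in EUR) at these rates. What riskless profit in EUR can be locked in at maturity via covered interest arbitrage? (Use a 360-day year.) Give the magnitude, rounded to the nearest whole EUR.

T = 210/360 years.
Keep in AUD, deliver into the forward: 760,000·1.00863333·0.5430 = EUR 416,242.80.
Swap to EUR now, deposit: 760,000·0.5227·1.060025 = EUR 421,097.05.
The quoted forward undervalues AUD, so borrow AUD, convert to EUR at spot, deposit the EUR at 10.29%, and buy AUD forward at 0.5430 to cover the loan.
Arbitrage profit = |416,242.80 − 421,097.05| = EUR 4,854.

EUR 4,854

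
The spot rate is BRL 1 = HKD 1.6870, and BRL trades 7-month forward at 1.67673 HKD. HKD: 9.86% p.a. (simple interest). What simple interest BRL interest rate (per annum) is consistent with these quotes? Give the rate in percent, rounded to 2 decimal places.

T = 7/12 years.
CIP gives F = S · g_HKD/g_BRL, so g_HKD/g_BRL = 1.67673/1.687 = 0.9939123.
HKD growth factor: 1 + 0.0986×7/12 = 1.0575167.
Hence g_BRL = 1.063994.
(1.063994 − 1)/T = 0.109704, i.e. 10.97%.

10.97%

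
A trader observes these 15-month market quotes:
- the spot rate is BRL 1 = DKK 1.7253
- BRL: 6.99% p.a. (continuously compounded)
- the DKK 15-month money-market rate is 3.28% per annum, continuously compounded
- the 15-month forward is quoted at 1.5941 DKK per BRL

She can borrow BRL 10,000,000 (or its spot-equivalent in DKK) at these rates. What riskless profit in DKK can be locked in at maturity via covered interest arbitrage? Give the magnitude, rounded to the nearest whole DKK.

DKK 578,568

T = 15/12 years.
Keep in BRL, deliver into the forward: 10,000,000·1.0913058427·1.5941 = DKK 17,396,506.44.
Swap to DKK now, deposit: 10,000,000·1.7253·1.0418521055 = DKK 17,975,074.38.
The quoted forward undervalues BRL, so borrow BRL, convert to DKK at spot, deposit the DKK at 3.28%, and buy BRL forward at 1.5941 to cover the loan.
The gap between the two covered legs is DKK 578,568.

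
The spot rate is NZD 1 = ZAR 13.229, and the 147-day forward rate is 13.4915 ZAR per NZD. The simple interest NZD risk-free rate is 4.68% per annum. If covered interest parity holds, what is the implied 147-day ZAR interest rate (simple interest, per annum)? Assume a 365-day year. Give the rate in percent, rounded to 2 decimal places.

T = 147/365 years.
CIP gives F = S · g_ZAR/g_NZD, so g_ZAR/g_NZD = 13.4915/13.229 = 1.0198428.
NZD growth factor: 1 + 0.0468×147/365 = 1.0188482.
That pins the ZAR growth at 1.039065.
r = (1.039065 − 1)/(147/365) = 0.096998 → 9.70%.

9.70%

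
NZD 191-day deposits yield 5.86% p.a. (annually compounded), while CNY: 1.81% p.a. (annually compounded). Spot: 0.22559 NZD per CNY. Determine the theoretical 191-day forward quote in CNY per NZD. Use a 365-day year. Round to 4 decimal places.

4.3433

T = 191/365 years.
NZD accumulates by (1 + 0.0586)^(191/365) = 1.0302483.
Growth of 1 CNY over T: (1 + 0.0181)^(191/365) = 1.009431.
CIP: F = S · (grow NZD)/(grow CNY) = 0.22559 × 1.0302483/1.009431 = 0.2302423 NZD per CNY.
Invert for CNY per NZD: 1 / 0.2302423 = 4.3433.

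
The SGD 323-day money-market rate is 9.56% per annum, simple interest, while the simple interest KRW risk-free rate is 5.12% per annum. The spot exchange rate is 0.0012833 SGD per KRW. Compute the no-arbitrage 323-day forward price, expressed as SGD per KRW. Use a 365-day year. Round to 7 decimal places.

T = 323/365 years.
SGD accumulates by 1 + 0.0956×323/365 = 1.0845995.
KRW accumulates by 1 + 0.0512×323/365 = 1.0453085.
CIP: F = S · (grow SGD)/(grow KRW) = 0.0012833 × 1.0845995/1.0453085 = 0.001331537 SGD per KRW.

0.0013315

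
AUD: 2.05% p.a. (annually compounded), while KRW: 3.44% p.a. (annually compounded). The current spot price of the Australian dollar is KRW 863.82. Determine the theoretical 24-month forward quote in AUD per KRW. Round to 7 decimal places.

0.0011267

T = 2 years.
Growth of 1 KRW over T: (1 + 0.0344)^2 = 1.0699834.
Growth of 1 AUD over T: (1 + 0.0205)^2 = 1.0414202.
So F = 863.82 × 1.0699834 / 1.0414202 = 887.5121 (KRW/AUD).
Invert for AUD per KRW: 1 / 887.5121 = 0.0011267.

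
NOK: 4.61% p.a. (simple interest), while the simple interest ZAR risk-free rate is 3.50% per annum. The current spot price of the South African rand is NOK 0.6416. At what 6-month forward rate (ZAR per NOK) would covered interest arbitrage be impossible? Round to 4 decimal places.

T = 6/12 years.
Growth of 1 NOK over T: 1 + 0.0461×6/12 = 1.023050.
ZAR growth factor: 1 + 0.0350×6/12 = 1.017500.
CIP: F = S · (grow NOK)/(grow ZAR) = 0.6416 × 1.023050/1.017500 = 0.6450996 NOK per ZAR.
Invert for ZAR per NOK: 1 / 0.6450996 = 1.5501.

1.5501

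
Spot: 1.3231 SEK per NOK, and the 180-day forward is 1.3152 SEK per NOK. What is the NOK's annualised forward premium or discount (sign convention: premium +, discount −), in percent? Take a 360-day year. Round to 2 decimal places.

T = 180/360 years.
Period premium: (1.3152 − 1.3231)/1.3231 = -0.0059708.
Annualise by dividing by T: -0.0059708 / (180/360) = -0.011942 → -1.19%.

-1.19%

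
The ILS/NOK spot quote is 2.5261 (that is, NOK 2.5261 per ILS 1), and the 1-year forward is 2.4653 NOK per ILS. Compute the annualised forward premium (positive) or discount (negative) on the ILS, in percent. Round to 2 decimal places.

T = 1 year.
(F − S)/S = (2.4653 − 2.5261)/2.5261 = -0.0240687.
×(1/T) gives -2.41% p.a.

-2.41%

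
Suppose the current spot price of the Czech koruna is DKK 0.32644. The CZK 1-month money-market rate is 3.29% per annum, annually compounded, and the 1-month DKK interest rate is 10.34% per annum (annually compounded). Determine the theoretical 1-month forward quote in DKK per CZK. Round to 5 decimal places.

0.32824

T = 1/12 years.
DKK growth factor: (1 + 0.1034)^(1/12) = 1.0082334.
CZK growth factor: (1 + 0.0329)^(1/12) = 1.0027012.
Forward (DKK per CZK) = 0.32644 × 1.0082334 / 1.0027012 = 0.3282411.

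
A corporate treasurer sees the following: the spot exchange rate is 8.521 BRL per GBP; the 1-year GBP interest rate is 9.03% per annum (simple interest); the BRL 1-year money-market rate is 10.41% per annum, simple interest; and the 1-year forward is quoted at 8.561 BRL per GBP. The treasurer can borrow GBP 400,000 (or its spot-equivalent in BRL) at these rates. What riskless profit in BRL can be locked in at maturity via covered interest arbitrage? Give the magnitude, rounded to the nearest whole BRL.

T = 1 year.
Invest the GBP and cover forward: 400,000 × 1.090300 × 8.561 = BRL 3,733,623.32.
Convert at spot and invest in BRL: 400,000 × 8.521 × 1.104100 = BRL 3,763,214.44.
The quoted forward undervalues GBP, so borrow GBP, convert to BRL at spot, deposit the BRL at 10.41%, and buy GBP forward at 8.561 to cover the loan.
The gap between the two covered legs is BRL 29,591.

BRL 29,591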